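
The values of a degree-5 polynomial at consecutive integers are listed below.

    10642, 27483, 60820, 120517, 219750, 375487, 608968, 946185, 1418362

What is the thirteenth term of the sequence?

First differences: 16841, 33337, 59697, 99233, 155737, 233481, 337217, 472177
Second differences: 16496, 26360, 39536, 56504, 77744, 103736, 134960
Third differences: 9864, 13176, 16968, 21240, 25992, 31224
Fourth differences: 3312, 3792, 4272, 4752, 5232
Fifth differences: 480, 480, 480, 480
Constant fifth difference = 480, so extend:
5232 + 480 = 5712;  31224 + 5712 = 36936;  134960 + 36936 = 171896;  472177 + 171896 = 644073;  1418362 + 644073 = 2062435
5712 + 480 = 6192;  36936 + 6192 = 43128;  171896 + 43128 = 215024;  644073 + 215024 = 859097;  2062435 + 859097 = 2921532
6192 + 480 = 6672;  43128 + 6672 = 49800;  215024 + 49800 = 264824;  859097 + 264824 = 1123921;  2921532 + 1123921 = 4045453
6672 + 480 = 7152;  49800 + 7152 = 56952;  264824 + 56952 = 321776;  1123921 + 321776 = 1445697;  4045453 + 1445697 = 5491150

5491150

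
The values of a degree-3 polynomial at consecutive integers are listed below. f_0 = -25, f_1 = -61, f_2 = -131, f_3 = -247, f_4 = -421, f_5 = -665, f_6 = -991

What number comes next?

-1411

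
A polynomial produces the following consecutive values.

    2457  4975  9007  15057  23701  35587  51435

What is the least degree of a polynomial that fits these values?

Δ: 2518, 4032, 6050, 8644, 11886, 15848
Δ²: 1514, 2018, 2594, 3242, 3962
Δ³: 504, 576, 648, 720
Δ⁴: 72, 72, 72
The fourth differences are constant, so the polynomial has degree 4.

4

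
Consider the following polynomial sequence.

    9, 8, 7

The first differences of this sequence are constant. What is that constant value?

-1

D1: -1, -1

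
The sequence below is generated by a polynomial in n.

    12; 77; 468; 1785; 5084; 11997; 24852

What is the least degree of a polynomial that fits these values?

65, 391, 1317, 3299, 6913, 12855
326, 926, 1982, 3614, 5942
600, 1056, 1632, 2328
456, 576, 696
120, 120
The fifth differences are constant, so the polynomial has degree 5.

5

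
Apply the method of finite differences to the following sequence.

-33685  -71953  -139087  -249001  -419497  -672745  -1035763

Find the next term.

First differences: -38268, -67134, -109914, -170496, -253248, -363018
Second differences: -28866, -42780, -60582, -82752, -109770
Third differences: -13914, -17802, -22170, -27018
Fourth differences: -3888, -4368, -4848
Fifth differences: -480, -480
Constant fifth difference = -480, so extend:
-4848 − 480 = -5328;  -27018 − 5328 = -32346;  -109770 − 32346 = -142116;  -363018 − 142116 = -505134;  -1035763 − 505134 = -1540897

-1540897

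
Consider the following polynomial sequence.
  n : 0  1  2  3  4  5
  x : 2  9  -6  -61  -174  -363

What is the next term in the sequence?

D1: 7  -15  -55  -113  -189
D2: -22  -40  -58  -76
D3: -18  -18  -18
The third differences are constant (-18).
-76 − 18 = -94;  -189 − 94 = -283;  -363 − 283 = -646

-646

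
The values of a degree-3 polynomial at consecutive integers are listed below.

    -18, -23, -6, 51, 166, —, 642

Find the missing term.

357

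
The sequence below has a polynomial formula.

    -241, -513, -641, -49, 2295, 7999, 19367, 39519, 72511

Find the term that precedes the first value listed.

-65

D1: -272, -128, 592, 2344, 5704, 11368, 20152, 32992
D2: 144, 720, 1752, 3360, 5664, 8784, 12840
D3: 576, 1032, 1608, 2304, 3120, 4056
D4: 456, 576, 696, 816, 936
D5: 120, 120, 120, 120
The fifth differences are constant at 120.
Work back: 456 − 120 = 336;  576 − 336 = 240;  144 − 240 = -96;  -272 + 96 = -176;  -241 + 176 = -65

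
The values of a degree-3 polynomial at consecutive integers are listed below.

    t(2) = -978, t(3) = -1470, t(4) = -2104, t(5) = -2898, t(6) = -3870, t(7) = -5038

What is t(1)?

-610

D1: -492, -634, -794, -972, -1168
D2: -142, -160, -178, -196
D3: -18, -18, -18
The third differences are constant at -18.
Work back: -142 + 18 = -124;  -492 + 124 = -368;  -978 + 368 = -610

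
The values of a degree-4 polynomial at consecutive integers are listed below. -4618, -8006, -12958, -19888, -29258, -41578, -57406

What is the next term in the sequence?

Δ: -3388  -4952  -6930  -9370  -12320  -15828
Δ²: -1564  -1978  -2440  -2950  -3508
Δ³: -414  -462  -510  -558
Δ⁴: -48  -48  -48
Fourth differences constant at -48.
-558 − 48 = -606;  -3508 − 606 = -4114;  -15828 − 4114 = -19942;  -57406 − 19942 = -77348

-77348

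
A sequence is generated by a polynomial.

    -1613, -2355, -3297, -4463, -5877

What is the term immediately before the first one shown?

-1047

First differences: -742  -942  -1166  -1414
Second differences: -200  -224  -248
Third differences: -24  -24
The third differences are constant at -24.
Work back: -200 + 24 = -176;  -742 + 176 = -566;  -1613 + 566 = -1047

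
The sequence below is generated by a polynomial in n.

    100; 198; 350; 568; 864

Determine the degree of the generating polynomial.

98, 152, 218, 296
54, 66, 78
12, 12
The third differences are constant, so the polynomial has degree 3.

3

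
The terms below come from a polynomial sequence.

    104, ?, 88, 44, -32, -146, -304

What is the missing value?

Using the last 5 terms:
Δ: -44, -76, -114, -158
Δ²: -32, -38, -44
Δ³: -6, -6
Constant third difference = -6.
Extend backward: -32 + 6 = -26;  -44 + 26 = -18;  88 + 18 = 106

106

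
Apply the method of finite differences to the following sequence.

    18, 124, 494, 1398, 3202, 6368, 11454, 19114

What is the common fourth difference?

96

First differences: 106, 370, 904, 1804, 3166, 5086, 7660
Second differences: 264, 534, 900, 1362, 1920, 2574
Third differences: 270, 366, 462, 558, 654
Fourth differences: 96, 96, 96, 96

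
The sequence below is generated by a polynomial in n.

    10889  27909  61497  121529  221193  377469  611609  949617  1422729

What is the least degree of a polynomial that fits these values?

First differences: 17020, 33588, 60032, 99664, 156276, 234140, 338008, 473112
Second differences: 16568, 26444, 39632, 56612, 77864, 103868, 135104
Third differences: 9876, 13188, 16980, 21252, 26004, 31236
Fourth differences: 3312, 3792, 4272, 4752, 5232
Fifth differences: 480, 480, 480, 480
The fifth differences are constant, so the polynomial has degree 5.

5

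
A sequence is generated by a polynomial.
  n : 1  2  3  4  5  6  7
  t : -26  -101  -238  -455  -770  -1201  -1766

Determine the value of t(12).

-7231

-75 , -137 , -217 , -315 , -431 , -565
-62 , -80 , -98 , -116 , -134
-18 , -18 , -18 , -18
Third differences constant at -18.
-134 − 18 = -152;  -565 − 152 = -717;  -1766 − 717 = -2483
-152 − 18 = -170;  -717 − 170 = -887;  -2483 − 887 = -3370
-170 − 18 = -188;  -887 − 188 = -1075;  -3370 − 1075 = -4445
-188 − 18 = -206;  -1075 − 206 = -1281;  -4445 − 1281 = -5726
-206 − 18 = -224;  -1281 − 224 = -1505;  -5726 − 1505 = -7231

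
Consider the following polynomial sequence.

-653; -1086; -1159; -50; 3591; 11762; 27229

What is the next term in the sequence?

53646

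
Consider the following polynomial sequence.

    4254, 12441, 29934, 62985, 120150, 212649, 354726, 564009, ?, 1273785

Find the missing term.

861870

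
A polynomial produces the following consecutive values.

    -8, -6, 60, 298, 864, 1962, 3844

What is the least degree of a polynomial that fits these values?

2, 66, 238, 566, 1098, 1882
64, 172, 328, 532, 784
108, 156, 204, 252
48, 48, 48
The fourth differences are constant, so the polynomial has degree 4.

4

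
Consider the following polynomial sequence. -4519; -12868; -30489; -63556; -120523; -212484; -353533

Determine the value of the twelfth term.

-2543748

-8349, -17621, -33067, -56967, -91961, -141049
-9272, -15446, -23900, -34994, -49088
-6174, -8454, -11094, -14094
-2280, -2640, -3000
-360, -360
Fifth differences constant at -360.
-3000 − 360 = -3360;  -14094 − 3360 = -17454;  -49088 − 17454 = -66542;  -141049 − 66542 = -207591;  -353533 − 207591 = -561124
-3360 − 360 = -3720;  -17454 − 3720 = -21174;  -66542 − 21174 = -87716;  -207591 − 87716 = -295307;  -561124 − 295307 = -856431
-3720 − 360 = -4080;  -21174 − 4080 = -25254;  -87716 − 25254 = -112970;  -295307 − 112970 = -408277;  -856431 − 408277 = -1264708
-4080 − 360 = -4440;  -25254 − 4440 = -29694;  -112970 − 29694 = -142664;  -408277 − 142664 = -550941;  -1264708 − 550941 = -1815649
-4440 − 360 = -4800;  -29694 − 4800 = -34494;  -142664 − 34494 = -177158;  -550941 − 177158 = -728099;  -1815649 − 728099 = -2543748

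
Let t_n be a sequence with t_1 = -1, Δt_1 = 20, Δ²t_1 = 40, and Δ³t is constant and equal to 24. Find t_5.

Build the table forward from the leading diagonal:
D3: 24  24  24  24  24
D2: 40  64  88  112  136
D1: 20  60  124  212  324
t: -1  19  79  203  415

415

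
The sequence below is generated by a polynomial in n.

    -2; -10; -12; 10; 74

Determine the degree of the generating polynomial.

Δ: -8, -2, 22, 64
Δ²: 6, 24, 42
Δ³: 18, 18
The third differences are constant, so the polynomial has degree 3.

3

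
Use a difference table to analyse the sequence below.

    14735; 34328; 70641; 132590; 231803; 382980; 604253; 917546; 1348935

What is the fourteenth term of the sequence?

6525980

D1: 19593, 36313, 61949, 99213, 151177, 221273, 313293, 431389
D2: 16720, 25636, 37264, 51964, 70096, 92020, 118096
D3: 8916, 11628, 14700, 18132, 21924, 26076
D4: 2712, 3072, 3432, 3792, 4152
D5: 360, 360, 360, 360
The fifth differences are constant (360).
4152 + 360 = 4512;  26076 + 4512 = 30588;  118096 + 30588 = 148684;  431389 + 148684 = 580073;  1348935 + 580073 = 1929008
4512 + 360 = 4872;  30588 + 4872 = 35460;  148684 + 35460 = 184144;  580073 + 184144 = 764217;  1929008 + 764217 = 2693225
4872 + 360 = 5232;  35460 + 5232 = 40692;  184144 + 40692 = 224836;  764217 + 224836 = 989053;  2693225 + 989053 = 3682278
5232 + 360 = 5592;  40692 + 5592 = 46284;  224836 + 46284 = 271120;  989053 + 271120 = 1260173;  3682278 + 1260173 = 4942451
5592 + 360 = 5952;  46284 + 5952 = 52236;  271120 + 52236 = 323356;  1260173 + 323356 = 1583529;  4942451 + 1583529 = 6525980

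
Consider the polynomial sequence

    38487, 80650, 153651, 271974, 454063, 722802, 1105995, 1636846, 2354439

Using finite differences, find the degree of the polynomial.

5

D1: 42163, 73001, 118323, 182089, 268739, 383193, 530851, 717593
D2: 30838, 45322, 63766, 86650, 114454, 147658, 186742
D3: 14484, 18444, 22884, 27804, 33204, 39084
D4: 3960, 4440, 4920, 5400, 5880
D5: 480, 480, 480, 480
The fifth differences are constant, so the polynomial has degree 5.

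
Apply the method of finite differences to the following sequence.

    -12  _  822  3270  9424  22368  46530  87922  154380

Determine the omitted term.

100

Using the last 7 terms:
Δ: 2448  6154  12944  24162  41392  66458
Δ²: 3706  6790  11218  17230  25066
Δ³: 3084  4428  6012  7836
Δ⁴: 1344  1584  1824
Δ⁵: 240  240
Constant fifth difference = 240.
Extend backward: 1344 − 240 = 1104;  3084 − 1104 = 1980;  3706 − 1980 = 1726;  2448 − 1726 = 722;  822 − 722 = 100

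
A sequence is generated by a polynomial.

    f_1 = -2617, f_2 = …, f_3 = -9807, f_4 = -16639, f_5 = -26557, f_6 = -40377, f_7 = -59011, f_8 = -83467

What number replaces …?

Using the last 6 terms:
Δ: -6832, -9918, -13820, -18634, -24456
Δ²: -3086, -3902, -4814, -5822
Δ³: -816, -912, -1008
Δ⁴: -96, -96
Constant fourth difference = -96.
Extend backward: -816 + 96 = -720;  -3086 + 720 = -2366;  -6832 + 2366 = -4466;  -9807 + 4466 = -5341

-5341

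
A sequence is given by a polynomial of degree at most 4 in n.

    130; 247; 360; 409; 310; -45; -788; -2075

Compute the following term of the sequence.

-4086

117, 113, 49, -99, -355, -743, -1287
-4, -64, -148, -256, -388, -544
-60, -84, -108, -132, -156
-24, -24, -24, -24
Constant fourth difference = -24, so extend:
-156 − 24 = -180;  -544 − 180 = -724;  -1287 − 724 = -2011;  -2075 − 2011 = -4086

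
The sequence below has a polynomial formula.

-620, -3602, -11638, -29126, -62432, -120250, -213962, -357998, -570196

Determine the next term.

D1: -2982 , -8036 , -17488 , -33306 , -57818 , -93712 , -144036 , -212198
D2: -5054 , -9452 , -15818 , -24512 , -35894 , -50324 , -68162
D3: -4398 , -6366 , -8694 , -11382 , -14430 , -17838
D4: -1968 , -2328 , -2688 , -3048 , -3408
D5: -360 , -360 , -360 , -360
The fifth differences are constant (-360).
-3408 − 360 = -3768;  -17838 − 3768 = -21606;  -68162 − 21606 = -89768;  -212198 − 89768 = -301966;  -570196 − 301966 = -872162

-872162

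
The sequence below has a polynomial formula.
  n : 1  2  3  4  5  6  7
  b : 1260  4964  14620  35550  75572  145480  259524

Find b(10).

1070892

3704  9656  20930  40022  69908  114044
5952  11274  19092  29886  44136
5322  7818  10794  14250
2496  2976  3456
480  480
The fifth differences are constant (480).
3456 + 480 = 3936;  14250 + 3936 = 18186;  44136 + 18186 = 62322;  114044 + 62322 = 176366;  259524 + 176366 = 435890
3936 + 480 = 4416;  18186 + 4416 = 22602;  62322 + 22602 = 84924;  176366 + 84924 = 261290;  435890 + 261290 = 697180
4416 + 480 = 4896;  22602 + 4896 = 27498;  84924 + 27498 = 112422;  261290 + 112422 = 373712;  697180 + 373712 = 1070892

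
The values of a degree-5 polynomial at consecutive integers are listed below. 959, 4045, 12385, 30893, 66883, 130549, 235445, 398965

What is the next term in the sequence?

3086 , 8340 , 18508 , 35990 , 63666 , 104896 , 163520
5254 , 10168 , 17482 , 27676 , 41230 , 58624
4914 , 7314 , 10194 , 13554 , 17394
2400 , 2880 , 3360 , 3840
480 , 480 , 480
Fifth differences constant at 480.
3840 + 480 = 4320;  17394 + 4320 = 21714;  58624 + 21714 = 80338;  163520 + 80338 = 243858;  398965 + 243858 = 642823

642823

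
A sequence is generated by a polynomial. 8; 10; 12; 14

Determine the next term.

D1: 2, 2, 2
The first differences are constant (2).
14 + 2 = 16

16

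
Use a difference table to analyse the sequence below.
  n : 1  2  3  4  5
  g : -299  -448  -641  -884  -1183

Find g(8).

D1: -149, -193, -243, -299
D2: -44, -50, -56
D3: -6, -6
Third differences constant at -6.
-56 − 6 = -62;  -299 − 62 = -361;  -1183 − 361 = -1544
-62 − 6 = -68;  -361 − 68 = -429;  -1544 − 429 = -1973
-68 − 6 = -74;  -429 − 74 = -503;  -1973 − 503 = -2476

-2476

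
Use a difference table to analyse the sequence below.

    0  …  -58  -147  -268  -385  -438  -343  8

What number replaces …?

Using the last 7 terms:
D1: -89, -121, -117, -53, 95, 351
D2: -32, 4, 64, 148, 256
D3: 36, 60, 84, 108
D4: 24, 24, 24
Constant fourth difference = 24.
Extend backward: 36 − 24 = 12;  -32 − 12 = -44;  -89 + 44 = -45;  -58 + 45 = -13

-13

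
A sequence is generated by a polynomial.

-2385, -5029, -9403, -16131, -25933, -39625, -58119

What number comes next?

-2644, -4374, -6728, -9802, -13692, -18494
-1730, -2354, -3074, -3890, -4802
-624, -720, -816, -912
-96, -96, -96
Constant fourth difference = -96, so extend:
-912 − 96 = -1008;  -4802 − 1008 = -5810;  -18494 − 5810 = -24304;  -58119 − 24304 = -82423

-82423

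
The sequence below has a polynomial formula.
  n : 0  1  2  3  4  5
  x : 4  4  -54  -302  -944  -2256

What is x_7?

D1: 0  -58  -248  -642  -1312
D2: -58  -190  -394  -670
D3: -132  -204  -276
D4: -72  -72
Fourth differences constant at -72.
-276 − 72 = -348;  -670 − 348 = -1018;  -1312 − 1018 = -2330;  -2256 − 2330 = -4586
-348 − 72 = -420;  -1018 − 420 = -1438;  -2330 − 1438 = -3768;  -4586 − 3768 = -8354

-8354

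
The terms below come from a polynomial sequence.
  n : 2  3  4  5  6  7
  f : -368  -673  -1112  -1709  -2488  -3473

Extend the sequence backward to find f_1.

-173

First differences: -305  -439  -597  -779  -985
Second differences: -134  -158  -182  -206
Third differences: -24  -24  -24
The third differences are constant at -24.
Work back: -134 + 24 = -110;  -305 + 110 = -195;  -368 + 195 = -173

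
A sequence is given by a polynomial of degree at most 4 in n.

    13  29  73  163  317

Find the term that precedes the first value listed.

D1: 16, 44, 90, 154
D2: 28, 46, 64
D3: 18, 18
The third differences are constant at 18.
Work back: 28 − 18 = 10;  16 − 10 = 6;  13 − 6 = 7

7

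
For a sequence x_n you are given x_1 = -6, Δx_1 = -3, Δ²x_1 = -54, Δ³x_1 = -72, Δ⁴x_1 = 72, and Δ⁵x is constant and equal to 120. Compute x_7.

-474

Build the table forward from the leading diagonal:
D5: 120, 120, 120, 120, 120, 120, 120
D4: 72, 192, 312, 432, 552, 672, 792
D3: -72, 0, 192, 504, 936, 1488, 2160
D2: -54, -126, -126, 66, 570, 1506, 2994
D1: -3, -57, -183, -309, -243, 327, 1833
x: -6, -9, -66, -249, -558, -801, -474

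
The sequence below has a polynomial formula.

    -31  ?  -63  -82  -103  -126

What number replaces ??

-46

Using the last 4 terms:
-19  -21  -23
-2  -2
Constant second difference = -2.
Extend backward: -19 + 2 = -17;  -63 + 17 = -46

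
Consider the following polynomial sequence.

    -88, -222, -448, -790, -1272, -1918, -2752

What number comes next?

D1: -134 , -226 , -342 , -482 , -646 , -834
D2: -92 , -116 , -140 , -164 , -188
D3: -24 , -24 , -24 , -24
Third differences constant at -24.
-188 − 24 = -212;  -834 − 212 = -1046;  -2752 − 1046 = -3798

-3798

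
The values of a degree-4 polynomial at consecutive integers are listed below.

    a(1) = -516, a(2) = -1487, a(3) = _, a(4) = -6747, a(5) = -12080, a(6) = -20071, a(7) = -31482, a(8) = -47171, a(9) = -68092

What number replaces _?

Using the last 6 terms:
First differences: -5333  -7991  -11411  -15689  -20921
Second differences: -2658  -3420  -4278  -5232
Third differences: -762  -858  -954
Fourth differences: -96  -96
Constant fourth difference = -96.
Extend backward: -762 + 96 = -666;  -2658 + 666 = -1992;  -5333 + 1992 = -3341;  -6747 + 3341 = -3406

-3406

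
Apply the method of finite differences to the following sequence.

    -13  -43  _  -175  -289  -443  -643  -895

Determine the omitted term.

-95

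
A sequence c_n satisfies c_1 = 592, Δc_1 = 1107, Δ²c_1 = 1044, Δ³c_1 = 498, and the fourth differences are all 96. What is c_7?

34294

Build the table forward from the leading diagonal:
Δ⁴: 96  96  96  96  96  96  96
Δ³: 498  594  690  786  882  978  1074
Δ²: 1044  1542  2136  2826  3612  4494  5472
Δ: 1107  2151  3693  5829  8655  12267  16761
c: 592  1699  3850  7543  13372  22027  34294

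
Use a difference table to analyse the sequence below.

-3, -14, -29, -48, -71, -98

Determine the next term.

-129

Δ: -11  -15  -19  -23  -27
Δ²: -4  -4  -4  -4
Constant second difference = -4, so extend:
-27 − 4 = -31;  -98 − 31 = -129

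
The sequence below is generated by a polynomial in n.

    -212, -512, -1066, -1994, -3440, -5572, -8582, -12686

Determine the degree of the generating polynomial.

4

Δ: -300, -554, -928, -1446, -2132, -3010, -4104
Δ²: -254, -374, -518, -686, -878, -1094
Δ³: -120, -144, -168, -192, -216
Δ⁴: -24, -24, -24, -24
The fourth differences are constant, so the polynomial has degree 4.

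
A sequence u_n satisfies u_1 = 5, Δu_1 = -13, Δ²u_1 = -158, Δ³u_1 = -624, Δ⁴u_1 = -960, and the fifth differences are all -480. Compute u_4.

Build the table forward from the leading diagonal:
Fifth differences: -480, -480, -480, -480
Fourth differences: -960, -1440, -1920, -2400
Third differences: -624, -1584, -3024, -4944
Second differences: -158, -782, -2366, -5390
First differences: -13, -171, -953, -3319
u: 5, -8, -179, -1132

-1132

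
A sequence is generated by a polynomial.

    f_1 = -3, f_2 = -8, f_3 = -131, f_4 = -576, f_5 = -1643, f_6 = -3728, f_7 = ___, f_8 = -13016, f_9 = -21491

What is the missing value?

-7323

Using the first 6 terms:
Δ: -5, -123, -445, -1067, -2085
Δ²: -118, -322, -622, -1018
Δ³: -204, -300, -396
Δ⁴: -96, -96
Constant fourth difference = -96.
Extend forward: -396 − 96 = -492;  -1018 − 492 = -1510;  -2085 − 1510 = -3595;  -3728 − 3595 = -7323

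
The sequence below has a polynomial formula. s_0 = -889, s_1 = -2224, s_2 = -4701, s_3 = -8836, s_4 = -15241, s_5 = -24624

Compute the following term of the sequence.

-1335 , -2477 , -4135 , -6405 , -9383
-1142 , -1658 , -2270 , -2978
-516 , -612 , -708
-96 , -96
The fourth differences are constant (-96).
-708 − 96 = -804;  -2978 − 804 = -3782;  -9383 − 3782 = -13165;  -24624 − 13165 = -37789

-37789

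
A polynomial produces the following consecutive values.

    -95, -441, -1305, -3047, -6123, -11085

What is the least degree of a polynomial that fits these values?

-346, -864, -1742, -3076, -4962
-518, -878, -1334, -1886
-360, -456, -552
-96, -96
The fourth differences are constant, so the polynomial has degree 4.

4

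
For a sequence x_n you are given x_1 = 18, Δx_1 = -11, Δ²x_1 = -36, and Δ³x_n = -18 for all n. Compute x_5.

-314

Build the table forward from the leading diagonal:
Third differences: -18, -18, -18, -18, -18
Second differences: -36, -54, -72, -90, -108
First differences: -11, -47, -101, -173, -263
x: 18, 7, -40, -141, -314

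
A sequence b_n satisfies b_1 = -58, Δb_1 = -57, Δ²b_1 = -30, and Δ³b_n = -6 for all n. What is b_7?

Build the table forward from the leading diagonal:
Δ³: -6  -6  -6  -6  -6  -6  -6
Δ²: -30  -36  -42  -48  -54  -60  -66
Δ: -57  -87  -123  -165  -213  -267  -327
b: -58  -115  -202  -325  -490  -703  -970

-970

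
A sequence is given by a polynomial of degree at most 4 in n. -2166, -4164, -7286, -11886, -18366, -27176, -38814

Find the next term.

-53826

Δ: -1998, -3122, -4600, -6480, -8810, -11638
Δ²: -1124, -1478, -1880, -2330, -2828
Δ³: -354, -402, -450, -498
Δ⁴: -48, -48, -48
Constant fourth difference = -48, so extend:
-498 − 48 = -546;  -2828 − 546 = -3374;  -11638 − 3374 = -15012;  -38814 − 15012 = -53826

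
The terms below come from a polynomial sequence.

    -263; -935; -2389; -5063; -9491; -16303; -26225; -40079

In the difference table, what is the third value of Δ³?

-630

Δ: -672, -1454, -2674, -4428, -6812, -9922, -13854
Δ²: -782, -1220, -1754, -2384, -3110, -3932
Δ³: -438, -534, -630, -726, -822
Δ⁴: -96, -96, -96, -96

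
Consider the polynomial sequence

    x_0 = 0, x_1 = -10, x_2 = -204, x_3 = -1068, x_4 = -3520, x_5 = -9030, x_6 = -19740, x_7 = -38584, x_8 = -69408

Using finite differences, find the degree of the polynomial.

5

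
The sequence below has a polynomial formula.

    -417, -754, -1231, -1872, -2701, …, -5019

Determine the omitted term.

Using the first 5 terms:
First differences: -337, -477, -641, -829
Second differences: -140, -164, -188
Third differences: -24, -24
Constant third difference = -24.
Extend forward: -188 − 24 = -212;  -829 − 212 = -1041;  -2701 − 1041 = -3742

-3742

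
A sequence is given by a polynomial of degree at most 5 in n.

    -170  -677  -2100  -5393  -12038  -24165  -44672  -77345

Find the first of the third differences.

-954

D1: -507, -1423, -3293, -6645, -12127, -20507, -32673
D2: -916, -1870, -3352, -5482, -8380, -12166
D3: -954, -1482, -2130, -2898, -3786
D4: -528, -648, -768, -888
D5: -120, -120, -120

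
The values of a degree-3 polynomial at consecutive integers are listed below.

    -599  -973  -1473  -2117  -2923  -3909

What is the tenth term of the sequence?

Δ: -374, -500, -644, -806, -986
Δ²: -126, -144, -162, -180
Δ³: -18, -18, -18
Constant third difference = -18, so extend:
-180 − 18 = -198;  -986 − 198 = -1184;  -3909 − 1184 = -5093
-198 − 18 = -216;  -1184 − 216 = -1400;  -5093 − 1400 = -6493
-216 − 18 = -234;  -1400 − 234 = -1634;  -6493 − 1634 = -8127
-234 − 18 = -252;  -1634 − 252 = -1886;  -8127 − 1886 = -10013

-10013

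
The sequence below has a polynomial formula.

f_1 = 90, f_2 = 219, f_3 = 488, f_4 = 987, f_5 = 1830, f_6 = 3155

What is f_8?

7923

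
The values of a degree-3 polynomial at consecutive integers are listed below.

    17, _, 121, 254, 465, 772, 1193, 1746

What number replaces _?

48

Using the last 6 terms:
Δ: 133, 211, 307, 421, 553
Δ²: 78, 96, 114, 132
Δ³: 18, 18, 18
Constant third difference = 18.
Extend backward: 78 − 18 = 60;  133 − 60 = 73;  121 − 73 = 48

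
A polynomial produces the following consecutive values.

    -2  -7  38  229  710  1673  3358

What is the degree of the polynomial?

4

-5, 45, 191, 481, 963, 1685
50, 146, 290, 482, 722
96, 144, 192, 240
48, 48, 48
The fourth differences are constant, so the polynomial has degree 4.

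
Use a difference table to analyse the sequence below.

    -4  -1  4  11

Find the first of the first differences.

D1: 3, 5, 7
D2: 2, 2

3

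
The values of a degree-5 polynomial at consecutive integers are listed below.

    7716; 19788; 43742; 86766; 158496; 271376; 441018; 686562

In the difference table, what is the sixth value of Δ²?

75902

D1: 12072, 23954, 43024, 71730, 112880, 169642, 245544
D2: 11882, 19070, 28706, 41150, 56762, 75902
D3: 7188, 9636, 12444, 15612, 19140
D4: 2448, 2808, 3168, 3528
D5: 360, 360, 360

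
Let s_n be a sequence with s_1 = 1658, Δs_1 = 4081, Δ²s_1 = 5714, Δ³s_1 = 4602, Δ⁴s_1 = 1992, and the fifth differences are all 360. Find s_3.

Build the table forward from the leading diagonal:
D5: 360  360  360
D4: 1992  2352  2712
D3: 4602  6594  8946
D2: 5714  10316  16910
D1: 4081  9795  20111
s: 1658  5739  15534

15534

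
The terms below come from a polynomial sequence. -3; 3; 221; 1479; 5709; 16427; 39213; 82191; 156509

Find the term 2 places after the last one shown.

First differences: 6 , 218 , 1258 , 4230 , 10718 , 22786 , 42978 , 74318
Second differences: 212 , 1040 , 2972 , 6488 , 12068 , 20192 , 31340
Third differences: 828 , 1932 , 3516 , 5580 , 8124 , 11148
Fourth differences: 1104 , 1584 , 2064 , 2544 , 3024
Fifth differences: 480 , 480 , 480 , 480
Constant fifth difference = 480, so extend:
3024 + 480 = 3504;  11148 + 3504 = 14652;  31340 + 14652 = 45992;  74318 + 45992 = 120310;  156509 + 120310 = 276819
3504 + 480 = 3984;  14652 + 3984 = 18636;  45992 + 18636 = 64628;  120310 + 64628 = 184938;  276819 + 184938 = 461757

461757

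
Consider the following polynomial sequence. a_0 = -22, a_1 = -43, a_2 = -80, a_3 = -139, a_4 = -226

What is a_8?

-974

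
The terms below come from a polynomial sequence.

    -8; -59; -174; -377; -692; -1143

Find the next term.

-1754

D1: -51, -115, -203, -315, -451
D2: -64, -88, -112, -136
D3: -24, -24, -24
Third differences constant at -24.
-136 − 24 = -160;  -451 − 160 = -611;  -1143 − 611 = -1754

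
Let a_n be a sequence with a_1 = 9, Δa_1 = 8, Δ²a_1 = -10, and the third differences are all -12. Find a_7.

Build the table forward from the leading diagonal:
Δ³: -12, -12, -12, -12, -12, -12, -12
Δ²: -10, -22, -34, -46, -58, -70, -82
Δ: 8, -2, -24, -58, -104, -162, -232
a: 9, 17, 15, -9, -67, -171, -333

-333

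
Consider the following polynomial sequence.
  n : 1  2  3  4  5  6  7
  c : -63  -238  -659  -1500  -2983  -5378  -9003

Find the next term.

Δ: -175, -421, -841, -1483, -2395, -3625
Δ²: -246, -420, -642, -912, -1230
Δ³: -174, -222, -270, -318
Δ⁴: -48, -48, -48
Constant fourth difference = -48, so extend:
-318 − 48 = -366;  -1230 − 366 = -1596;  -3625 − 1596 = -5221;  -9003 − 5221 = -14224

-14224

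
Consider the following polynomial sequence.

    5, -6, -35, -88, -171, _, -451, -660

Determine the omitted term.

-290

Using the first 5 terms:
Δ: -11, -29, -53, -83
Δ²: -18, -24, -30
Δ³: -6, -6
Constant third difference = -6.
Extend forward: -30 − 6 = -36;  -83 − 36 = -119;  -171 − 119 = -290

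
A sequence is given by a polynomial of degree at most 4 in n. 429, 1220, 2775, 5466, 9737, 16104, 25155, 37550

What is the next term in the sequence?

54021

First differences: 791, 1555, 2691, 4271, 6367, 9051, 12395
Second differences: 764, 1136, 1580, 2096, 2684, 3344
Third differences: 372, 444, 516, 588, 660
Fourth differences: 72, 72, 72, 72
The fourth differences are constant (72).
660 + 72 = 732;  3344 + 732 = 4076;  12395 + 4076 = 16471;  37550 + 16471 = 54021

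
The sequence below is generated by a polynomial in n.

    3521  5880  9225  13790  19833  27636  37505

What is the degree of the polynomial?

D1: 2359, 3345, 4565, 6043, 7803, 9869
D2: 986, 1220, 1478, 1760, 2066
D3: 234, 258, 282, 306
D4: 24, 24, 24
The fourth differences are constant, so the polynomial has degree 4.

4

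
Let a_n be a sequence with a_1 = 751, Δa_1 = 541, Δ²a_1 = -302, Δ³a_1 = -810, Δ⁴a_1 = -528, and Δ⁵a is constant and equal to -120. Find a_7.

-25373

Build the table forward from the leading diagonal:
Δ⁵: -120, -120, -120, -120, -120, -120, -120
Δ⁴: -528, -648, -768, -888, -1008, -1128, -1248
Δ³: -810, -1338, -1986, -2754, -3642, -4650, -5778
Δ²: -302, -1112, -2450, -4436, -7190, -10832, -15482
Δ: 541, 239, -873, -3323, -7759, -14949, -25781
a: 751, 1292, 1531, 658, -2665, -10424, -25373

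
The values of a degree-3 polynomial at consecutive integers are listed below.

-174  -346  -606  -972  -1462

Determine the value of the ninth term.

-172 , -260 , -366 , -490
-88 , -106 , -124
-18 , -18
Third differences constant at -18.
-124 − 18 = -142;  -490 − 142 = -632;  -1462 − 632 = -2094
-142 − 18 = -160;  -632 − 160 = -792;  -2094 − 792 = -2886
-160 − 18 = -178;  -792 − 178 = -970;  -2886 − 970 = -3856
-178 − 18 = -196;  -970 − 196 = -1166;  -3856 − 1166 = -5022

-5022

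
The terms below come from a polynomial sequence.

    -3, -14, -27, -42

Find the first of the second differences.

First differences: -11, -13, -15
Second differences: -2, -2

-2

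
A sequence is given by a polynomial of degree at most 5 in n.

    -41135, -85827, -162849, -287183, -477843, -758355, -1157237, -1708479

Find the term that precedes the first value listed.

-17343

D1: -44692  -77022  -124334  -190660  -280512  -398882  -551242
D2: -32330  -47312  -66326  -89852  -118370  -152360
D3: -14982  -19014  -23526  -28518  -33990
D4: -4032  -4512  -4992  -5472
D5: -480  -480  -480
The fifth differences are constant at -480.
Work back: -4032 + 480 = -3552;  -14982 + 3552 = -11430;  -32330 + 11430 = -20900;  -44692 + 20900 = -23792;  -41135 + 23792 = -17343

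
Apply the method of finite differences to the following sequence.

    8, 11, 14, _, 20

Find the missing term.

Using the first 3 terms:
Δ: 3  3
Constant first difference = 3.
Extend forward: 14 + 3 = 17

17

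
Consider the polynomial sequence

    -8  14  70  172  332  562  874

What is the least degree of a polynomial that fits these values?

D1: 22, 56, 102, 160, 230, 312
D2: 34, 46, 58, 70, 82
D3: 12, 12, 12, 12
The third differences are constant, so the polynomial has degree 3.

3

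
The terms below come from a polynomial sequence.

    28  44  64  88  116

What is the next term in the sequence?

D1: 16, 20, 24, 28
D2: 4, 4, 4
The second differences are constant (4).
28 + 4 = 32;  116 + 32 = 148

148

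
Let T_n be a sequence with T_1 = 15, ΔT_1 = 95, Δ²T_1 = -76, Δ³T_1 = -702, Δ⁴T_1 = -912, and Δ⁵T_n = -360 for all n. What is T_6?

Build the table forward from the leading diagonal:
D5: -360  -360  -360  -360  -360  -360
D4: -912  -1272  -1632  -1992  -2352  -2712
D3: -702  -1614  -2886  -4518  -6510  -8862
D2: -76  -778  -2392  -5278  -9796  -16306
D1: 95  19  -759  -3151  -8429  -18225
T: 15  110  129  -630  -3781  -12210

-12210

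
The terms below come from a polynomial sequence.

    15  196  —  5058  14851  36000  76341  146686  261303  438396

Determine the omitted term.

1281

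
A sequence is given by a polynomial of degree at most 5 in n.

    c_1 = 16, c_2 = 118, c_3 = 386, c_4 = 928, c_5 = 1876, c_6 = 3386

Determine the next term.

5638

102, 268, 542, 948, 1510
166, 274, 406, 562
108, 132, 156
24, 24
The fourth differences are constant (24).
156 + 24 = 180;  562 + 180 = 742;  1510 + 742 = 2252;  3386 + 2252 = 5638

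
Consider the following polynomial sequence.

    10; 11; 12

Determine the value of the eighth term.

17

1  1
Constant first difference = 1, so extend:
12 + 1 = 13
13 + 1 = 14
14 + 1 = 15
15 + 1 = 16
16 + 1 = 17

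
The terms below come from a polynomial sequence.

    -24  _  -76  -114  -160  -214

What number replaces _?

-46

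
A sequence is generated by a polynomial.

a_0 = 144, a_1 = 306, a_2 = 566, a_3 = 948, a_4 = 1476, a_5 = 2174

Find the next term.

162, 260, 382, 528, 698
98, 122, 146, 170
24, 24, 24
Third differences constant at 24.
170 + 24 = 194;  698 + 194 = 892;  2174 + 892 = 3066

3066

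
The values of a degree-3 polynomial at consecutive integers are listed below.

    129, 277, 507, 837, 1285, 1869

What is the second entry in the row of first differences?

D1: 148, 230, 330, 448, 584
D2: 82, 100, 118, 136
D3: 18, 18, 18

230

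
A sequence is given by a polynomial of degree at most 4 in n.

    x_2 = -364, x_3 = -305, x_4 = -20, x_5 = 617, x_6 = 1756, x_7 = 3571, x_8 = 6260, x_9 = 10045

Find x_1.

-299

First differences: 59, 285, 637, 1139, 1815, 2689, 3785
Second differences: 226, 352, 502, 676, 874, 1096
Third differences: 126, 150, 174, 198, 222
Fourth differences: 24, 24, 24, 24
The fourth differences are constant at 24.
Work back: 126 − 24 = 102;  226 − 102 = 124;  59 − 124 = -65;  -364 + 65 = -299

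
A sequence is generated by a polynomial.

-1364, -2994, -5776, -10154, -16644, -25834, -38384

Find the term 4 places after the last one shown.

-137904

Δ: -1630, -2782, -4378, -6490, -9190, -12550
Δ²: -1152, -1596, -2112, -2700, -3360
Δ³: -444, -516, -588, -660
Δ⁴: -72, -72, -72
Fourth differences constant at -72.
-660 − 72 = -732;  -3360 − 732 = -4092;  -12550 − 4092 = -16642;  -38384 − 16642 = -55026
-732 − 72 = -804;  -4092 − 804 = -4896;  -16642 − 4896 = -21538;  -55026 − 21538 = -76564
-804 − 72 = -876;  -4896 − 876 = -5772;  -21538 − 5772 = -27310;  -76564 − 27310 = -103874
-876 − 72 = -948;  -5772 − 948 = -6720;  -27310 − 6720 = -34030;  -103874 − 34030 = -137904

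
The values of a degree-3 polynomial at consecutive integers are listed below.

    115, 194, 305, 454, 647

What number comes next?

Δ: 79  111  149  193
Δ²: 32  38  44
Δ³: 6  6
Constant third difference = 6, so extend:
44 + 6 = 50;  193 + 50 = 243;  647 + 243 = 890

890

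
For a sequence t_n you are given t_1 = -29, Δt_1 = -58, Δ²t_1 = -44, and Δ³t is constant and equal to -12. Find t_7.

-1277

Build the table forward from the leading diagonal:
Δ³: -12  -12  -12  -12  -12  -12  -12
Δ²: -44  -56  -68  -80  -92  -104  -116
Δ: -58  -102  -158  -226  -306  -398  -502
t: -29  -87  -189  -347  -573  -879  -1277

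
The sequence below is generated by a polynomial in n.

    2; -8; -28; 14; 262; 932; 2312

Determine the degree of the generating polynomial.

First differences: -10, -20, 42, 248, 670, 1380
Second differences: -10, 62, 206, 422, 710
Third differences: 72, 144, 216, 288
Fourth differences: 72, 72, 72
The fourth differences are constant, so the polynomial has degree 4.

4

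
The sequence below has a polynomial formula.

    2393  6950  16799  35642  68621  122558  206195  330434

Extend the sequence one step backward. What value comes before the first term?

626

Δ: 4557, 9849, 18843, 32979, 53937, 83637, 124239
Δ²: 5292, 8994, 14136, 20958, 29700, 40602
Δ³: 3702, 5142, 6822, 8742, 10902
Δ⁴: 1440, 1680, 1920, 2160
Δ⁵: 240, 240, 240
The fifth differences are constant at 240.
Work back: 1440 − 240 = 1200;  3702 − 1200 = 2502;  5292 − 2502 = 2790;  4557 − 2790 = 1767;  2393 − 1767 = 626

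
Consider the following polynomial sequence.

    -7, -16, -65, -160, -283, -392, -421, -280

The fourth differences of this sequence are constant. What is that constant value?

24

D1: -9, -49, -95, -123, -109, -29, 141
D2: -40, -46, -28, 14, 80, 170
D3: -6, 18, 42, 66, 90
D4: 24, 24, 24, 24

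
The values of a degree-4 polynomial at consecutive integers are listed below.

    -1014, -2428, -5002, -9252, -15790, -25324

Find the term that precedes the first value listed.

First differences: -1414, -2574, -4250, -6538, -9534
Second differences: -1160, -1676, -2288, -2996
Third differences: -516, -612, -708
Fourth differences: -96, -96
The fourth differences are constant at -96.
Work back: -516 + 96 = -420;  -1160 + 420 = -740;  -1414 + 740 = -674;  -1014 + 674 = -340

-340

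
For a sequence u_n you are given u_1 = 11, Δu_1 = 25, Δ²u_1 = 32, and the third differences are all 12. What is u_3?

Build the table forward from the leading diagonal:
D3: 12, 12, 12
D2: 32, 44, 56
D1: 25, 57, 101
u: 11, 36, 93

93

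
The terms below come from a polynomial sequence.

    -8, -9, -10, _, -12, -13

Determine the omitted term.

Using the first 3 terms:
-1, -1
Constant first difference = -1.
Extend forward: -10 − 1 = -11

-11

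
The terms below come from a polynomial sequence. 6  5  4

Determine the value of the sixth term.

1

-1 , -1
Constant first difference = -1, so extend:
4 − 1 = 3
3 − 1 = 2
2 − 1 = 1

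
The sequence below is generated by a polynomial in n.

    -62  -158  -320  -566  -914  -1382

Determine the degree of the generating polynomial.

3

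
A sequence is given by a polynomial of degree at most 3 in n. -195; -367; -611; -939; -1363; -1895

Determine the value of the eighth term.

-3331

First differences: -172 , -244 , -328 , -424 , -532
Second differences: -72 , -84 , -96 , -108
Third differences: -12 , -12 , -12
The third differences are constant (-12).
-108 − 12 = -120;  -532 − 120 = -652;  -1895 − 652 = -2547
-120 − 12 = -132;  -652 − 132 = -784;  -2547 − 784 = -3331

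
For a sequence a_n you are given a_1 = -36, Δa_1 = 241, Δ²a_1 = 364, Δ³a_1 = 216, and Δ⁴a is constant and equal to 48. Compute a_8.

18535

Build the table forward from the leading diagonal:
Δ⁴: 48, 48, 48, 48, 48, 48, 48, 48
Δ³: 216, 264, 312, 360, 408, 456, 504, 552
Δ²: 364, 580, 844, 1156, 1516, 1924, 2380, 2884
Δ: 241, 605, 1185, 2029, 3185, 4701, 6625, 9005
a: -36, 205, 810, 1995, 4024, 7209, 11910, 18535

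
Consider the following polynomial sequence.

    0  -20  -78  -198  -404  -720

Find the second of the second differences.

-62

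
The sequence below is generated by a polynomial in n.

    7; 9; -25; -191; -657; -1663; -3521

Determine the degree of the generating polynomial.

4

D1: 2, -34, -166, -466, -1006, -1858
D2: -36, -132, -300, -540, -852
D3: -96, -168, -240, -312
D4: -72, -72, -72
The fourth differences are constant, so the polynomial has degree 4.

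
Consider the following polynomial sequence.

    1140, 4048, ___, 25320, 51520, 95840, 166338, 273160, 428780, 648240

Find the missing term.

11030

Using the last 7 terms:
D1: 26200, 44320, 70498, 106822, 155620, 219460
D2: 18120, 26178, 36324, 48798, 63840
D3: 8058, 10146, 12474, 15042
D4: 2088, 2328, 2568
D5: 240, 240
Constant fifth difference = 240.
Extend backward: 2088 − 240 = 1848;  8058 − 1848 = 6210;  18120 − 6210 = 11910;  26200 − 11910 = 14290;  25320 − 14290 = 11030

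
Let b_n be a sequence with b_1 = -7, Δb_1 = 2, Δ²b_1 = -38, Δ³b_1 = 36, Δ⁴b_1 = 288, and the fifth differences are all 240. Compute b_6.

1663

Build the table forward from the leading diagonal:
D5: 240, 240, 240, 240, 240, 240
D4: 288, 528, 768, 1008, 1248, 1488
D3: 36, 324, 852, 1620, 2628, 3876
D2: -38, -2, 322, 1174, 2794, 5422
D1: 2, -36, -38, 284, 1458, 4252
b: -7, -5, -41, -79, 205, 1663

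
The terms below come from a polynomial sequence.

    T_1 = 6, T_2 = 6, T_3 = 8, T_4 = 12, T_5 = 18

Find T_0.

Δ: 0, 2, 4, 6
Δ²: 2, 2, 2
The second differences are constant at 2.
Work back: 0 − 2 = -2;  6 + 2 = 8

8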